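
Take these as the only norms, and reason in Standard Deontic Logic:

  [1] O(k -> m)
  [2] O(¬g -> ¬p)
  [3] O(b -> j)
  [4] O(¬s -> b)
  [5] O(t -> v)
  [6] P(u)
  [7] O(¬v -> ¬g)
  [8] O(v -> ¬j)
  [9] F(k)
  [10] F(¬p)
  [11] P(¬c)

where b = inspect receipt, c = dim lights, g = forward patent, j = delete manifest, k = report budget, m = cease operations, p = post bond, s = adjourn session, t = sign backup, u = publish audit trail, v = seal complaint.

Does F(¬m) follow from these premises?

Premise 1 is O(k -> m), but O(k) is not derivable from the premises, so it does not yield O(m).
No other premise forces O(m). An ideal world satisfying every premise can still have ¬m true, so F(¬m) is not derivable.

No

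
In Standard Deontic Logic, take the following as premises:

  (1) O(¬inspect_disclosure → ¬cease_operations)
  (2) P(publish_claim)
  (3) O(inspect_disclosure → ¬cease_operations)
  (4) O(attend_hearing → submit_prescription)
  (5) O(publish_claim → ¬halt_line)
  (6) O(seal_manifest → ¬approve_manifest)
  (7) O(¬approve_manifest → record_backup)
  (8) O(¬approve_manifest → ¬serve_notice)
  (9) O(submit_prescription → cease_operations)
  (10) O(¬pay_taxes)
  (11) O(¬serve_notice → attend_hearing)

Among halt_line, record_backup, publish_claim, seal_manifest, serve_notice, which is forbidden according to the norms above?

seal_manifest

Premises 1 and 3 are O(¬inspect_disclosure → ¬cease_operations) and O(inspect_disclosure → ¬cease_operations); every ideal world satisfies ¬inspect_disclosure or inspect_disclosure, so in either case ¬cease_operations holds — hence O(¬cease_operations).
Premise 9 is O(submit_prescription → cease_operations); contrapositively O(¬cease_operations → ¬submit_prescription). Since O(¬cease_operations) holds, K gives O(¬submit_prescription).
The contrapositive of premise 4 (O(attend_hearing → submit_prescription)) is O(¬submit_prescription → ¬attend_hearing), and O(¬submit_prescription) is already established, so O(¬attend_hearing).
The contrapositive of premise 11 (O(¬serve_notice → attend_hearing)) is O(¬attend_hearing → serve_notice), and O(¬attend_hearing) is already established, so O(serve_notice).
Premise 8, O(¬approve_manifest → ¬serve_notice), contraposes to O(serve_notice → approve_manifest); with O(serve_notice) we get O(approve_manifest).
Premise 6, O(seal_manifest → ¬approve_manifest), contraposes to O(approve_manifest → ¬seal_manifest); with O(approve_manifest) we get O(¬seal_manifest).
So O(¬seal_manifest) holds, i.e. seal_manifest is forbidden. None of the other listed options is forbidden under the premises.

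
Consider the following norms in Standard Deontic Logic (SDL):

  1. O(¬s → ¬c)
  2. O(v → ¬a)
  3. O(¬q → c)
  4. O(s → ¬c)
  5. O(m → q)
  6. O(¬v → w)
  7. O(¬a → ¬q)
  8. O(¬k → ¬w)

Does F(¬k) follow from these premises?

Premises 1 and 4 are O(¬s → ¬c) and O(s → ¬c); every ideal world satisfies ¬s or s, so in either case ¬c holds — hence O(¬c).
Premise 3 is O(¬q → c); contrapositively O(¬c → q). Since O(¬c) holds, K gives O(q).
Premise 7 is O(¬a → ¬q); contrapositively O(q → a). Since O(q) holds, K gives O(a).
The contrapositive of premise 2 (O(v → ¬a)) is O(a → ¬v), and O(a) is already established, so O(¬v).
Premise 6 is O(¬v → w); since O(¬v), deontic closure gives O(w).
Premise 8 is O(¬k → ¬w); contrapositively O(w → k). Since O(w) holds, K gives O(k).
Premise 5 does not contribute to this derivation.
So O(k) holds, i.e. F(¬k). The claim follows.

Yes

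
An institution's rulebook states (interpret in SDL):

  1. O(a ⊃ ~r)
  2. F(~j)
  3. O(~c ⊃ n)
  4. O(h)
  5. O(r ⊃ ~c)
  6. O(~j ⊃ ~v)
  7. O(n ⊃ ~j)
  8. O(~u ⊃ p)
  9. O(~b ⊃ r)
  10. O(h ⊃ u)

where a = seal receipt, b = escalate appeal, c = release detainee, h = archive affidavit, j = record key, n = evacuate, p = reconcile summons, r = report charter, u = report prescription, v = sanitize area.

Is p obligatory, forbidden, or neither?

Premise 8 is O(~u ⊃ p), but O(~u) is not derivable from the premises, so it does not yield O(p).
No premise or chain of K-axiom applications forces O(p), and none forces O(~p). So p is neither obligatory nor forbidden under these norms.

Neither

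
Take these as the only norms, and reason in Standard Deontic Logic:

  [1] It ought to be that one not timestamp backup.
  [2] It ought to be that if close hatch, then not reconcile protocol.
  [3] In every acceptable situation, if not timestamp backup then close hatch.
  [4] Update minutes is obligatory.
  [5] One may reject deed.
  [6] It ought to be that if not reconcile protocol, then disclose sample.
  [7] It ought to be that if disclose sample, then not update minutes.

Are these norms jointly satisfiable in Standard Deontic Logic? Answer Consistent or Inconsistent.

Inconsistent

Premise 4 states O(update_minutes) outright.
The contrapositive of premise 7 (O(disclose_sample → ¬update_minutes)) is O(update_minutes → ¬disclose_sample), and O(update_minutes) is already established, so O(¬disclose_sample).
Premise 6, O(¬reconcile_protocol → disclose_sample), contraposes to O(¬disclose_sample → reconcile_protocol); with O(¬disclose_sample) we get O(reconcile_protocol).
The contrapositive of premise 2 (O(close_hatch → ¬reconcile_protocol)) is O(reconcile_protocol → ¬close_hatch), and O(reconcile_protocol) is already established, so O(¬close_hatch).
The contrapositive of premise 3 (O(¬timestamp_backup → close_hatch)) is O(¬close_hatch → timestamp_backup), and O(¬close_hatch) is already established, so O(timestamp_backup).
Yet premise 1 states O(¬timestamp_backup).
We now have both O(timestamp_backup) and O(¬timestamp_backup) — timestamp_backup is simultaneously obligatory and forbidden, violating the D-axiom.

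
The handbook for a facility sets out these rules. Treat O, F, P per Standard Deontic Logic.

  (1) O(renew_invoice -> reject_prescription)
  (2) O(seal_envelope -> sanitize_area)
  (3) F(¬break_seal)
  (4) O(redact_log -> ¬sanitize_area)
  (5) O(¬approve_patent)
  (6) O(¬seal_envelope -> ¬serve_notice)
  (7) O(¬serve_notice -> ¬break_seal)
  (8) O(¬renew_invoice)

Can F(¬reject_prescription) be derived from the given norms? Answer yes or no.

Premise 1 is O(renew_invoice -> reject_prescription), but O(renew_invoice) is not derivable from the premises, so it does not yield O(reject_prescription).
No other premise forces O(reject_prescription). An ideal world satisfying every premise can still have ¬reject_prescription true, so F(¬reject_prescription) is not derivable.

No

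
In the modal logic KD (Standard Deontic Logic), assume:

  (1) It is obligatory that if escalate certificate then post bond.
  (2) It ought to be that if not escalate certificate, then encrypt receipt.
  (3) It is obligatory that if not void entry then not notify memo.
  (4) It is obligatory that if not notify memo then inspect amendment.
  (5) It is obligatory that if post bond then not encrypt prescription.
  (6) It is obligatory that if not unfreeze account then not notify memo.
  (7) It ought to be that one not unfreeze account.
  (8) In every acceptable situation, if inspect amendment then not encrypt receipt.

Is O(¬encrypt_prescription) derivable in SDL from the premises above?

Premise 7 gives O(¬unfreeze_account).
From O(¬unfreeze_account) and premise 6, O(¬unfreeze_account → ¬notify_memo), we obtain O(¬notify_memo).
Premise 4 is O(¬notify_memo → inspect_amendment); since O(¬notify_memo), deontic closure gives O(inspect_amendment).
Applying K to premise 8 (O(inspect_amendment → ¬encrypt_receipt)) and O(inspect_amendment) yields O(¬encrypt_receipt).
Premise 2, O(¬escalate_certificate → encrypt_receipt), contraposes to O(¬encrypt_receipt → escalate_certificate); with O(¬encrypt_receipt) we get O(escalate_certificate).
Applying K to premise 1 (O(escalate_certificate → post_bond)) and O(escalate_certificate) yields O(post_bond).
With premise 5, O(post_bond → ¬encrypt_prescription), the K-axiom yields O(¬encrypt_prescription).
Premise 3 does not contribute to this derivation.
So O(¬encrypt_prescription) follows.

Yes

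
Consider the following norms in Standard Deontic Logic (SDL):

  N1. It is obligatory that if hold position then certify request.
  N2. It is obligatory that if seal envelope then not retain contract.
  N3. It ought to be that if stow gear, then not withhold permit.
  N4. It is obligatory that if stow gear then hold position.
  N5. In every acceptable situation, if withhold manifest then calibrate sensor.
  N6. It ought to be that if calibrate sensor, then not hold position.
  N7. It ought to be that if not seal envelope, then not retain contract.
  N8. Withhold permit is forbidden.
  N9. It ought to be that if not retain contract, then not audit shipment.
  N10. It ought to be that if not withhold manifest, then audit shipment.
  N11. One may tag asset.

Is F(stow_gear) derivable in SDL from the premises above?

By case analysis on seal_envelope: premise 2 gives O(seal_envelope → ¬retain_contract) and premise 7 gives O(¬seal_envelope → ¬retain_contract), so O(¬retain_contract) either way.
Premise 9 is O(¬retain_contract → ¬audit_shipment); since O(¬retain_contract), deontic closure gives O(¬audit_shipment).
The contrapositive of premise 10 (O(¬withhold_manifest → audit_shipment)) is O(¬audit_shipment → withhold_manifest), and O(¬audit_shipment) is already established, so O(withhold_manifest).
From O(withhold_manifest) and premise 5, O(withhold_manifest → calibrate_sensor), we obtain O(calibrate_sensor).
With premise 6, O(calibrate_sensor → ¬hold_position), the K-axiom yields O(¬hold_position).
Premise 4, O(stow_gear → hold_position), contraposes to O(¬hold_position → ¬stow_gear); with O(¬hold_position) we get O(¬stow_gear).
Premises 1, 3, 8, 11 do not contribute to this derivation.
So O(¬stow_gear) holds, i.e. F(stow_gear). The claim follows.

Yes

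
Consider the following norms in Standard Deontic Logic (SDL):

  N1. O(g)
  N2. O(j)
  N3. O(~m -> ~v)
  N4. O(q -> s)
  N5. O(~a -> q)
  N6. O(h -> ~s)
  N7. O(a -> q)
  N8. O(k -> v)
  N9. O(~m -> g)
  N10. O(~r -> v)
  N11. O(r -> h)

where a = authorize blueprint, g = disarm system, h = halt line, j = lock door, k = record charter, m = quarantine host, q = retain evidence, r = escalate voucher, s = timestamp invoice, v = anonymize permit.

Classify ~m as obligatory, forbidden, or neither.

Premises 5 and 7 are O(~a -> q) and O(a -> q); every ideal world satisfies ~a or a, so in either case q holds — hence O(q).
Premise 4 is O(q -> s); since O(q), deontic closure gives O(s).
The contrapositive of premise 6 (O(h -> ~s)) is O(s -> ~h), and O(s) is already established, so O(~h).
Premise 11, O(r -> h), contraposes to O(~h -> ~r); with O(~h) we get O(~r).
Applying K to premise 10 (O(~r -> v)) and O(~r) yields O(v).
Premise 3 is O(~m -> ~v); contrapositively O(v -> m). Since O(v) holds, K gives O(m).
Premises 1, 2, 8, 9 do not contribute to this derivation.
Thus O(m), which is F(~m): ~m is forbidden.

Forbidden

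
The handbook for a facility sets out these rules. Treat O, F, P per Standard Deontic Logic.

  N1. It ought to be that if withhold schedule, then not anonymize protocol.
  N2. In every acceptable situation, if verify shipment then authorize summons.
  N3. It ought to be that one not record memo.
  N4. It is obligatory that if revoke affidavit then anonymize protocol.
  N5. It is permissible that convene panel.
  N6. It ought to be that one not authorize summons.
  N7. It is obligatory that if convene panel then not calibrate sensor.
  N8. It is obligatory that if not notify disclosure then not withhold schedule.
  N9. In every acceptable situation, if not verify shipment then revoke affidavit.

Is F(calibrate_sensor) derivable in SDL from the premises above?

No

Premise 7 is O(convene_panel → ¬calibrate_sensor), but O(convene_panel) is not derivable from the premises (the permission P(convene_panel) asserts only ¬O(¬convene_panel), not O(convene_panel)), so it does not yield O(¬calibrate_sensor).
No other premise forces O(¬calibrate_sensor). An ideal world satisfying every premise can still have calibrate_sensor true, so F(calibrate_sensor) is not derivable.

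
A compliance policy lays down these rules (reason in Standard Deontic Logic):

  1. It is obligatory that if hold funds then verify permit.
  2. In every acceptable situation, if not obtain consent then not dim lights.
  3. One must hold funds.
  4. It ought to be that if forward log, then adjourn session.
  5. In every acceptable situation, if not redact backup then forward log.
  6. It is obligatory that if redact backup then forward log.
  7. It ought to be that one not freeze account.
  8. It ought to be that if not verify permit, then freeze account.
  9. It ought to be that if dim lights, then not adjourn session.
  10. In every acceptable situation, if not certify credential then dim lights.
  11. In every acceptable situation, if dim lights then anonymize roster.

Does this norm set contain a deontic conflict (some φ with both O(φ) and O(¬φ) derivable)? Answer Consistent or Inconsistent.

Premise 8 is O(¬verify_permit → freeze_account), but O(¬verify_permit) is not derivable from the premises, so it does not yield O(freeze_account).
So O(freeze_account) is not derivable, and the apparent clash with O(¬freeze_account) does not arise.
A world satisfying every obligation exists (e.g. adjourn_session=true, anonymize_roster=false, certify_credential=true, dim_lights=false, forward_log=true, freeze_account=false, hold_funds=true, obtain_consent=false, redact_backup=false, verify_permit=true); no atom is both obligatory and forbidden, so the set is consistent.

Consistent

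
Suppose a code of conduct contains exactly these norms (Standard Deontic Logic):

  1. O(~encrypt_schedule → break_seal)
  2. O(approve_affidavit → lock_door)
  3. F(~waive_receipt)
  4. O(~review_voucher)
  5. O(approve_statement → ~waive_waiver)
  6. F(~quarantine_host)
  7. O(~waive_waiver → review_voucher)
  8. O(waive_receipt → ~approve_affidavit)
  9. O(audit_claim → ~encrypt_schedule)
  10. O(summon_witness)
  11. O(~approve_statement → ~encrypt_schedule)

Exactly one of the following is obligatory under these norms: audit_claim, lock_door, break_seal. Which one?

Premise 4 states O(~review_voucher) outright.
The contrapositive of premise 7 (O(~waive_waiver → review_voucher)) is O(~review_voucher → waive_waiver), and O(~review_voucher) is already established, so O(waive_waiver).
Premise 5 is O(approve_statement → ~waive_waiver); contrapositively O(waive_waiver → ~approve_statement). Since O(waive_waiver) holds, K gives O(~approve_statement).
With premise 11, O(~approve_statement → ~encrypt_schedule), the K-axiom yields O(~encrypt_schedule).
With premise 1, O(~encrypt_schedule → break_seal), the K-axiom yields O(break_seal).
So O(break_seal) holds — break_seal is obligatory. None of the other listed options is made obligatory by any chain of premises.

break_seal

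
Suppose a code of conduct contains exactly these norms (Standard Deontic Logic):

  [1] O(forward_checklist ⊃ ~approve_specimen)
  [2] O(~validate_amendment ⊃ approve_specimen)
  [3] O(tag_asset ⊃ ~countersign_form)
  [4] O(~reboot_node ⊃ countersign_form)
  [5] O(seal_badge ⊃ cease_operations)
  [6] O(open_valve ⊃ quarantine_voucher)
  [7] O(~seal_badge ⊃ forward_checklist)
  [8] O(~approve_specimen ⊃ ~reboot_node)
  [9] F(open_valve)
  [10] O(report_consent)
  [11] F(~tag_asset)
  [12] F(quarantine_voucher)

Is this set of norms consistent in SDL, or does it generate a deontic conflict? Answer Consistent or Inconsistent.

Consistent

Premise 6 is O(open_valve ⊃ quarantine_voucher), but O(open_valve) is not derivable from the premises, so it does not yield O(quarantine_voucher).
So O(quarantine_voucher) is not derivable, and the apparent clash with O(~quarantine_voucher) does not arise.
A world satisfying every obligation exists (e.g. approve_specimen=true, cease_operations=true, countersign_form=false, forward_checklist=false, open_valve=false, quarantine_voucher=false, reboot_node=true, report_consent=true, seal_badge=true, tag_asset=true, validate_amendment=false); no atom is both obligatory and forbidden, so the set is consistent.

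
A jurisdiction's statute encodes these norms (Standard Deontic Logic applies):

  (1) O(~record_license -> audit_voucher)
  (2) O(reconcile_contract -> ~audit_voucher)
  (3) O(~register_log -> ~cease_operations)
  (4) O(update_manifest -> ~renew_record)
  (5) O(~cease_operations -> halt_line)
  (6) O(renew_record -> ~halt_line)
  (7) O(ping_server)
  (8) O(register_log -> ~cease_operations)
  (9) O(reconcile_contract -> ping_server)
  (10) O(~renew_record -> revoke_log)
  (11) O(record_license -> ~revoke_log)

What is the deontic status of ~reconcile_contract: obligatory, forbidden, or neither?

Premises 3 and 8 cover both cases: O(~register_log -> ~cease_operations) and O(register_log -> ~cease_operations). Since ~register_log ∨ register_log is a tautology, O(~cease_operations) follows.
From O(~cease_operations) and premise 5, O(~cease_operations -> halt_line), we obtain O(halt_line).
Premise 6 is O(renew_record -> ~halt_line); contrapositively O(halt_line -> ~renew_record). Since O(halt_line) holds, K gives O(~renew_record).
Premise 10 is O(~renew_record -> revoke_log); since O(~renew_record), deontic closure gives O(revoke_log).
The contrapositive of premise 11 (O(record_license -> ~revoke_log)) is O(revoke_log -> ~record_license), and O(revoke_log) is already established, so O(~record_license).
From O(~record_license) and premise 1, O(~record_license -> audit_voucher), we obtain O(audit_voucher).
The contrapositive of premise 2 (O(reconcile_contract -> ~audit_voucher)) is O(audit_voucher -> ~reconcile_contract), and O(audit_voucher) is already established, so O(~reconcile_contract).
Premises 4, 7, 9 do not contribute to this derivation.
Hence ~reconcile_contract is obligatory.

Obligatory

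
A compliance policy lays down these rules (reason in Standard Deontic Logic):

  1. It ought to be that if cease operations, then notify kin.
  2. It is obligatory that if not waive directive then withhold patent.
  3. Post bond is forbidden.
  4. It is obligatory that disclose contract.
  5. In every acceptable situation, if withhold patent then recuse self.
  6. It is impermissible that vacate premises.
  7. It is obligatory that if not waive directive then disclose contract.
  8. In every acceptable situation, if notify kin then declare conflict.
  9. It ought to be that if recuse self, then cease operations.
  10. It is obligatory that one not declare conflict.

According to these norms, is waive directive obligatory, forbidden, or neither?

Premise 10 states O(¬declare_conflict) outright.
The contrapositive of premise 8 (O(notify_kin → declare_conflict)) is O(¬declare_conflict → ¬notify_kin), and O(¬declare_conflict) is already established, so O(¬notify_kin).
Premise 1, O(cease_operations → notify_kin), contraposes to O(¬notify_kin → ¬cease_operations); with O(¬notify_kin) we get O(¬cease_operations).
Premise 9 is O(recuse_self → cease_operations); contrapositively O(¬cease_operations → ¬recuse_self). Since O(¬cease_operations) holds, K gives O(¬recuse_self).
Premise 5 is O(withhold_patent → recuse_self); contrapositively O(¬recuse_self → ¬withhold_patent). Since O(¬recuse_self) holds, K gives O(¬withhold_patent).
The contrapositive of premise 2 (O(¬waive_directive → withhold_patent)) is O(¬withhold_patent → waive_directive), and O(¬withhold_patent) is already established, so O(waive_directive).
Premises 3, 4, 6, 7 do not contribute to this derivation.
Hence waive_directive is obligatory.

Obligatory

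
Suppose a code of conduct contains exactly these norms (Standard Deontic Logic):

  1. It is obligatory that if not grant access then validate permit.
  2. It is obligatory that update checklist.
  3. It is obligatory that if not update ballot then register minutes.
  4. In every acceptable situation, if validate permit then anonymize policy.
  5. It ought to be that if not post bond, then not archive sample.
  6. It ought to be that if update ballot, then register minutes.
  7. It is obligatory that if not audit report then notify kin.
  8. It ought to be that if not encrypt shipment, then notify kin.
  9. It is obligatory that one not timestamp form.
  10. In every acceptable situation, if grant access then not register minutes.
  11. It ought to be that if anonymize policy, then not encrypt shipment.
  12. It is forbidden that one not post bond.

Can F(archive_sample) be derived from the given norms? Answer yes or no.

Premise 5 is O(¬post_bond → ¬archive_sample), but O(¬post_bond) is not derivable from the premises, so it does not yield O(¬archive_sample).
No other premise forces O(¬archive_sample). An ideal world satisfying every premise can still have archive_sample true, so F(archive_sample) is not derivable.

No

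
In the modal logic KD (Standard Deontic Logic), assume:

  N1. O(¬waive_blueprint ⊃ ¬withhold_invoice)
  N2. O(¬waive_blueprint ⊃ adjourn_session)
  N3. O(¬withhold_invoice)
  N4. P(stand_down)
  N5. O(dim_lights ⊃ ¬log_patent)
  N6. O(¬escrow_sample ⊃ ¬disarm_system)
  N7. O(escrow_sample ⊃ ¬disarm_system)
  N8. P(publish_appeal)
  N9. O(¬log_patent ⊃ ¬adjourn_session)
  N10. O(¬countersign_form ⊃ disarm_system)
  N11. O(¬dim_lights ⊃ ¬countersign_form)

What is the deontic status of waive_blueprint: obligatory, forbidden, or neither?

Obligatory

Premises 6 and 7 are O(¬escrow_sample ⊃ ¬disarm_system) and O(escrow_sample ⊃ ¬disarm_system); every ideal world satisfies ¬escrow_sample or escrow_sample, so in either case ¬disarm_system holds — hence O(¬disarm_system).
The contrapositive of premise 10 (O(¬countersign_form ⊃ disarm_system)) is O(¬disarm_system ⊃ countersign_form), and O(¬disarm_system) is already established, so O(countersign_form).
The contrapositive of premise 11 (O(¬dim_lights ⊃ ¬countersign_form)) is O(countersign_form ⊃ dim_lights), and O(countersign_form) is already established, so O(dim_lights).
From O(dim_lights) and premise 5, O(dim_lights ⊃ ¬log_patent), we obtain O(¬log_patent).
From O(¬log_patent) and premise 9, O(¬log_patent ⊃ ¬adjourn_session), we obtain O(¬adjourn_session).
Premise 2 is O(¬waive_blueprint ⊃ adjourn_session); contrapositively O(¬adjourn_session ⊃ waive_blueprint). Since O(¬adjourn_session) holds, K gives O(waive_blueprint).
Premises 1, 3, 4, 8 do not contribute to this derivation.
Hence waive_blueprint is obligatory.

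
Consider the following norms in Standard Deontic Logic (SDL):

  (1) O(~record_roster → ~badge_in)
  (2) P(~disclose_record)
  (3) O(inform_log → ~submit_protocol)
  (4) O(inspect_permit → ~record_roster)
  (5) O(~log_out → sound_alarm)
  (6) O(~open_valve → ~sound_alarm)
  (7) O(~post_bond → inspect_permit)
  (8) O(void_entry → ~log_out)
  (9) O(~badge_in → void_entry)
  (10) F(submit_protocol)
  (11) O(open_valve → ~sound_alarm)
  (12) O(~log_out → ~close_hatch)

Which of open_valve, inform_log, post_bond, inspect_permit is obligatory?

By case analysis on open_valve: premise 11 gives O(open_valve → ~sound_alarm) and premise 6 gives O(~open_valve → ~sound_alarm), so O(~sound_alarm) either way.
Premise 5, O(~log_out → sound_alarm), contraposes to O(~sound_alarm → log_out); with O(~sound_alarm) we get O(log_out).
The contrapositive of premise 8 (O(void_entry → ~log_out)) is O(log_out → ~void_entry), and O(log_out) is already established, so O(~void_entry).
The contrapositive of premise 9 (O(~badge_in → void_entry)) is O(~void_entry → badge_in), and O(~void_entry) is already established, so O(badge_in).
The contrapositive of premise 1 (O(~record_roster → ~badge_in)) is O(badge_in → record_roster), and O(badge_in) is already established, so O(record_roster).
The contrapositive of premise 4 (O(inspect_permit → ~record_roster)) is O(record_roster → ~inspect_permit), and O(record_roster) is already established, so O(~inspect_permit).
The contrapositive of premise 7 (O(~post_bond → inspect_permit)) is O(~inspect_permit → post_bond), and O(~inspect_permit) is already established, so O(post_bond).
So O(post_bond) holds — post_bond is obligatory. None of the other listed options is made obligatory by any chain of premises.

post_bond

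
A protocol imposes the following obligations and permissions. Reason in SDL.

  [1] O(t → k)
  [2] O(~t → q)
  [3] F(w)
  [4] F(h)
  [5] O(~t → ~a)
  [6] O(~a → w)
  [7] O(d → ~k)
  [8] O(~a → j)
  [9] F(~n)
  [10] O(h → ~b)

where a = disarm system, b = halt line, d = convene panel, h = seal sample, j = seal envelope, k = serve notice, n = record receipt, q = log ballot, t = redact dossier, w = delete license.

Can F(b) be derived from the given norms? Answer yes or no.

No

Premise 10 is O(h → ~b), but O(h) is not derivable from the premises, so it does not yield O(~b).
No other premise forces O(~b). An ideal world satisfying every premise can still have b true, so F(b) is not derivable.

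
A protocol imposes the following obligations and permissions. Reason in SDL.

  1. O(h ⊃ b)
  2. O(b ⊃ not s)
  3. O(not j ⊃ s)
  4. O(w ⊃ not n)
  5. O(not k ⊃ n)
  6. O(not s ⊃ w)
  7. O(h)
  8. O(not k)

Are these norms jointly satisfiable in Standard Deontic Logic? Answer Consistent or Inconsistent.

From premise 8 we have O(not k).
Premise 5 is O(not k ⊃ n); since O(not k), deontic closure gives O(n).
The contrapositive of premise 4 (O(w ⊃ not n)) is O(n ⊃ not w), and O(n) is already established, so O(not w).
Premise 6, O(not s ⊃ w), contraposes to O(not w ⊃ s); with O(not w) we get O(s).
Premise 2 is O(b ⊃ not s); contrapositively O(s ⊃ not b). Since O(s) holds, K gives O(not b).
The contrapositive of premise 1 (O(h ⊃ b)) is O(not b ⊃ not h), and O(not b) is already established, so O(not h).
Yet premise 7 states O(h).
We now have both O(not h) and O(h) — h is simultaneously obligatory and forbidden, violating the D-axiom.

Inconsistent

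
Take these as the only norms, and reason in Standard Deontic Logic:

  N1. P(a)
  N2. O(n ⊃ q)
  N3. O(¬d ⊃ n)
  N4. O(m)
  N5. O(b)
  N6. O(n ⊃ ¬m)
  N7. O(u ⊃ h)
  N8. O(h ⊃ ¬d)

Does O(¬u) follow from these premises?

Yes

Premise 4 gives O(m).
The contrapositive of premise 6 (O(n ⊃ ¬m)) is O(m ⊃ ¬n), and O(m) is already established, so O(¬n).
Premise 3, O(¬d ⊃ n), contraposes to O(¬n ⊃ d); with O(¬n) we get O(d).
Premise 8 is O(h ⊃ ¬d); contrapositively O(d ⊃ ¬h). Since O(d) holds, K gives O(¬h).
Premise 7, O(u ⊃ h), contraposes to O(¬h ⊃ ¬u); with O(¬h) we get O(¬u).
Premises 1, 2, 5 do not contribute to this derivation.
So O(¬u) follows.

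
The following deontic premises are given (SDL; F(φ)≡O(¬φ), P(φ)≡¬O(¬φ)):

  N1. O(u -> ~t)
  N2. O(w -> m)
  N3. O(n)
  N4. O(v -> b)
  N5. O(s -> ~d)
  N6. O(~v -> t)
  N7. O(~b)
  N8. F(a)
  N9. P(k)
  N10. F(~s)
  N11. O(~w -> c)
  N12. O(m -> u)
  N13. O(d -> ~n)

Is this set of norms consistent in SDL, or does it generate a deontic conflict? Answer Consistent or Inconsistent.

Premise 13 is O(d -> ~n), but O(d) is not derivable from the premises, so it does not yield O(~n).
So O(~n) is not derivable, and the apparent clash with O(n) does not arise.
A world satisfying every obligation exists (e.g. a=false, b=false, c=true, d=false, k=false, m=false, n=true, s=true, t=true, u=false, v=false, w=false); no atom is both obligatory and forbidden, so the set is consistent.

Consistent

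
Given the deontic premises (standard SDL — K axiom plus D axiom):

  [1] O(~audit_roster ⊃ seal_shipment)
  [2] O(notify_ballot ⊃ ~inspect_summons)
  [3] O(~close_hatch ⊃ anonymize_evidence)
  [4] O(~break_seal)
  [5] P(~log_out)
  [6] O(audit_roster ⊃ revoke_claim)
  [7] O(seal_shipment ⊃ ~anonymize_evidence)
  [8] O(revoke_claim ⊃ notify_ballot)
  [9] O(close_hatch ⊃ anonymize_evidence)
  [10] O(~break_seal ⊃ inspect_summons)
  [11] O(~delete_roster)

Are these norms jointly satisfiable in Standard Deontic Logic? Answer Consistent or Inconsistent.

Inconsistent

Premises 3 and 9 are O(~close_hatch ⊃ anonymize_evidence) and O(close_hatch ⊃ anonymize_evidence); every ideal world satisfies ~close_hatch or close_hatch, so in either case anonymize_evidence holds — hence O(anonymize_evidence).
Premise 7 is O(seal_shipment ⊃ ~anonymize_evidence); contrapositively O(anonymize_evidence ⊃ ~seal_shipment). Since O(anonymize_evidence) holds, K gives O(~seal_shipment).
Premise 1 is O(~audit_roster ⊃ seal_shipment); contrapositively O(~seal_shipment ⊃ audit_roster). Since O(~seal_shipment) holds, K gives O(audit_roster).
With premise 6, O(audit_roster ⊃ revoke_claim), the K-axiom yields O(revoke_claim).
Premise 8 is O(revoke_claim ⊃ notify_ballot); since O(revoke_claim), deontic closure gives O(notify_ballot).
Premise 2 is O(notify_ballot ⊃ ~inspect_summons); since O(notify_ballot), deontic closure gives O(~inspect_summons).
Premise 10, O(~break_seal ⊃ inspect_summons), contraposes to O(~inspect_summons ⊃ break_seal); with O(~inspect_summons) we get O(break_seal).
But premise 4 directly asserts O(~break_seal).
We now have both O(break_seal) and O(~break_seal) — break_seal is simultaneously obligatory and forbidden, violating the D-axiom.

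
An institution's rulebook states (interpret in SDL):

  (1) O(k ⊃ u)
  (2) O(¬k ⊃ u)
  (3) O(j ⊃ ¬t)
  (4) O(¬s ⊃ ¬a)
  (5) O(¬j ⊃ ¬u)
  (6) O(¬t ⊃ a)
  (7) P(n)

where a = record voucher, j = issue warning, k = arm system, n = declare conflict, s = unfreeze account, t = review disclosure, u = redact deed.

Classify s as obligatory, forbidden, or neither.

Obligatory

Premises 1 and 2 are O(k ⊃ u) and O(¬k ⊃ u); every ideal world satisfies k or ¬k, so in either case u holds — hence O(u).
Premise 5, O(¬j ⊃ ¬u), contraposes to O(u ⊃ j); with O(u) we get O(j).
Applying K to premise 3 (O(j ⊃ ¬t)) and O(j) yields O(¬t).
From O(¬t) and premise 6, O(¬t ⊃ a), we obtain O(a).
The contrapositive of premise 4 (O(¬s ⊃ ¬a)) is O(a ⊃ s), and O(a) is already established, so O(s).
Premise 7 does not contribute to this derivation.
Hence s is obligatory.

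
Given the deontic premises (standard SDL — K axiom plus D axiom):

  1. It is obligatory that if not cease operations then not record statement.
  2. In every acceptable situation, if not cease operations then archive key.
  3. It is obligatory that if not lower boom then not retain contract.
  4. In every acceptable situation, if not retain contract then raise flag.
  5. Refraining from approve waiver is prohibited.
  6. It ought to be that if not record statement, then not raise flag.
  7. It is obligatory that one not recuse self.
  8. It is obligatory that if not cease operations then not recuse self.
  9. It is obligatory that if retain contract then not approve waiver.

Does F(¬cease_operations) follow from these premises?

Premise 5 is F(¬approve_waiver), i.e. O(approve_waiver).
The contrapositive of premise 9 (O(retain_contract → ¬approve_waiver)) is O(approve_waiver → ¬retain_contract), and O(approve_waiver) is already established, so O(¬retain_contract).
Applying K to premise 4 (O(¬retain_contract → raise_flag)) and O(¬retain_contract) yields O(raise_flag).
Premise 6, O(¬record_statement → ¬raise_flag), contraposes to O(raise_flag → record_statement); with O(raise_flag) we get O(record_statement).
Premise 1, O(¬cease_operations → ¬record_statement), contraposes to O(record_statement → cease_operations); with O(record_statement) we get O(cease_operations).
Premises 2, 3, 7, 8 do not contribute to this derivation.
So O(cease_operations) holds, i.e. F(¬cease_operations). The claim follows.

Yes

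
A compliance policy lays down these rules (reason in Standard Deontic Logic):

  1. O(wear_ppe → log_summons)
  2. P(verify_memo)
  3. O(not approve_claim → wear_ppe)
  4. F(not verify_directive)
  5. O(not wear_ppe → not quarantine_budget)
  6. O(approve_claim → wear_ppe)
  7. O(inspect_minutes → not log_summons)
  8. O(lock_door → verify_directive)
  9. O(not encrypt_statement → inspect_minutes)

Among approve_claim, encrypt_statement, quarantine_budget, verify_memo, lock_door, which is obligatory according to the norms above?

encrypt_statement

Premises 6 and 3 are O(approve_claim → wear_ppe) and O(not approve_claim → wear_ppe); every ideal world satisfies approve_claim or not approve_claim, so in either case wear_ppe holds — hence O(wear_ppe).
Premise 1 is O(wear_ppe → log_summons); since O(wear_ppe), deontic closure gives O(log_summons).
Premise 7, O(inspect_minutes → not log_summons), contraposes to O(log_summons → not inspect_minutes); with O(log_summons) we get O(not inspect_minutes).
Premise 9, O(not encrypt_statement → inspect_minutes), contraposes to O(not inspect_minutes → encrypt_statement); with O(not inspect_minutes) we get O(encrypt_statement).
So O(encrypt_statement) holds — encrypt_statement is obligatory. None of the other listed options is made obligatory by any chain of premises.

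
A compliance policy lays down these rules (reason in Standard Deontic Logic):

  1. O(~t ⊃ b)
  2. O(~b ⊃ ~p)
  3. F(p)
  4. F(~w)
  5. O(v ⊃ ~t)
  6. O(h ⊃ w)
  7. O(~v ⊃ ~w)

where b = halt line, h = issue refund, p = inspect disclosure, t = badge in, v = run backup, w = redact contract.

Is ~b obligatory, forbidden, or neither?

Forbidden

Premise 4, F(~w), is equivalent to O(w).
Premise 7 is O(~v ⊃ ~w); contrapositively O(w ⊃ v). Since O(w) holds, K gives O(v).
From O(v) and premise 5, O(v ⊃ ~t), we obtain O(~t).
Premise 1 is O(~t ⊃ b); since O(~t), deontic closure gives O(b).
Premises 2, 3, 6 do not contribute to this derivation.
Thus O(b), which is F(~b): ~b is forbidden.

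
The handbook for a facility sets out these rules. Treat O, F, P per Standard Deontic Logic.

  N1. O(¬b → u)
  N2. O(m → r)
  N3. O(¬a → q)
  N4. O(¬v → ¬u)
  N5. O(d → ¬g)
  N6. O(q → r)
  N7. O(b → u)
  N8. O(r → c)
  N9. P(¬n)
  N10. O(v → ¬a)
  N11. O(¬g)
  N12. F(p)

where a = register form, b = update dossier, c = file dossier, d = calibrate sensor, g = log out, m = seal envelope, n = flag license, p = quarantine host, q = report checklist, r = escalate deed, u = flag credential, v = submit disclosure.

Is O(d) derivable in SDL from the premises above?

Premise 5 is O(d → ¬g); even if O(¬g) held, inferring O(d) would be affirming the consequent — invalid.
No other premise forces O(d). An ideal world satisfying every premise can still have d false, so O(d) is not derivable.

No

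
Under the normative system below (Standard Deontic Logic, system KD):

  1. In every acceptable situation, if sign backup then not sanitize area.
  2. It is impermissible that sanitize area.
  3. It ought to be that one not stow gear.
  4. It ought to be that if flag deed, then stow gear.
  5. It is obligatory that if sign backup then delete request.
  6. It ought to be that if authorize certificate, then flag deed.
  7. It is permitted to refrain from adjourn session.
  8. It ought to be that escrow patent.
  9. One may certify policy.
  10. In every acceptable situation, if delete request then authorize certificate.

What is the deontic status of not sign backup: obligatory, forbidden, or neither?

Obligatory

Premise 3 states O(¬stow_gear) outright.
The contrapositive of premise 4 (O(flag_deed → stow_gear)) is O(¬stow_gear → ¬flag_deed), and O(¬stow_gear) is already established, so O(¬flag_deed).
The contrapositive of premise 6 (O(authorize_certificate → flag_deed)) is O(¬flag_deed → ¬authorize_certificate), and O(¬flag_deed) is already established, so O(¬authorize_certificate).
The contrapositive of premise 10 (O(delete_request → authorize_certificate)) is O(¬authorize_certificate → ¬delete_request), and O(¬authorize_certificate) is already established, so O(¬delete_request).
The contrapositive of premise 5 (O(sign_backup → delete_request)) is O(¬delete_request → ¬sign_backup), and O(¬delete_request) is already established, so O(¬sign_backup).
Premises 1, 2, 7, 8, 9 do not contribute to this derivation.
Hence ¬sign_backup is obligatory.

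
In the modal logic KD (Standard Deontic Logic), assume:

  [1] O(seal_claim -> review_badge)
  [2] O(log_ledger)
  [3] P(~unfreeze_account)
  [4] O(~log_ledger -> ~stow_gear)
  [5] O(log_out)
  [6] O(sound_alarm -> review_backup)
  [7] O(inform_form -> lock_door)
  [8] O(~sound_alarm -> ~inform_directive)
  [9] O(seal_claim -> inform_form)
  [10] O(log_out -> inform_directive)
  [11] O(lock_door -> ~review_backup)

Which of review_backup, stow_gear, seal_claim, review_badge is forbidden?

seal_claim

From premise 5 we have O(log_out).
With premise 10, O(log_out -> inform_directive), the K-axiom yields O(inform_directive).
Premise 8 is O(~sound_alarm -> ~inform_directive); contrapositively O(inform_directive -> sound_alarm). Since O(inform_directive) holds, K gives O(sound_alarm).
From O(sound_alarm) and premise 6, O(sound_alarm -> review_backup), we obtain O(review_backup).
Premise 11, O(lock_door -> ~review_backup), contraposes to O(review_backup -> ~lock_door); with O(review_backup) we get O(~lock_door).
The contrapositive of premise 7 (O(inform_form -> lock_door)) is O(~lock_door -> ~inform_form), and O(~lock_door) is already established, so O(~inform_form).
The contrapositive of premise 9 (O(seal_claim -> inform_form)) is O(~inform_form -> ~seal_claim), and O(~inform_form) is already established, so O(~seal_claim).
So O(~seal_claim) holds, i.e. seal_claim is forbidden. None of the other listed options is forbidden under the premises.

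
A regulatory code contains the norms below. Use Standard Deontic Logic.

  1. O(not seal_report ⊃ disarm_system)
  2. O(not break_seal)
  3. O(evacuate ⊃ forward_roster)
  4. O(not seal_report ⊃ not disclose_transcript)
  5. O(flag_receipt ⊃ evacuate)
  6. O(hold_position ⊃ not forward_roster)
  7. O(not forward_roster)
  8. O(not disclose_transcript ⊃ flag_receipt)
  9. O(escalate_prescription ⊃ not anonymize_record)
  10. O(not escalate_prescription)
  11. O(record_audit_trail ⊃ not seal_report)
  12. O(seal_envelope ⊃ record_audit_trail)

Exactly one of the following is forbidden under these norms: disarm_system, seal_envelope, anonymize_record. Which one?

Premise 7 gives O(not forward_roster).
Premise 3 is O(evacuate ⊃ forward_roster); contrapositively O(not forward_roster ⊃ not evacuate). Since O(not forward_roster) holds, K gives O(not evacuate).
Premise 5 is O(flag_receipt ⊃ evacuate); contrapositively O(not evacuate ⊃ not flag_receipt). Since O(not evacuate) holds, K gives O(not flag_receipt).
Premise 8 is O(not disclose_transcript ⊃ flag_receipt); contrapositively O(not flag_receipt ⊃ disclose_transcript). Since O(not flag_receipt) holds, K gives O(disclose_transcript).
Premise 4, O(not seal_report ⊃ not disclose_transcript), contraposes to O(disclose_transcript ⊃ seal_report); with O(disclose_transcript) we get O(seal_report).
The contrapositive of premise 11 (O(record_audit_trail ⊃ not seal_report)) is O(seal_report ⊃ not record_audit_trail), and O(seal_report) is already established, so O(not record_audit_trail).
Premise 12 is O(seal_envelope ⊃ record_audit_trail); contrapositively O(not record_audit_trail ⊃ not seal_envelope). Since O(not record_audit_trail) holds, K gives O(not seal_envelope).
So O(not seal_envelope) holds, i.e. seal_envelope is forbidden. None of the other listed options is forbidden under the premises.

seal_envelope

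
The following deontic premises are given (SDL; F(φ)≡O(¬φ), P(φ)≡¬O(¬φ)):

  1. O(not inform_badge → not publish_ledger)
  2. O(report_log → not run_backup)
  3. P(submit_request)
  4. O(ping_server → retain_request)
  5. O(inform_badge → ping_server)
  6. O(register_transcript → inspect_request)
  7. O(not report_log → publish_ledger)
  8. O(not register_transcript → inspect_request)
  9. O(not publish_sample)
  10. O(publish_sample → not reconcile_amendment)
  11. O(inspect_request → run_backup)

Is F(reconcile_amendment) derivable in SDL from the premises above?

No

Premise 10 is O(publish_sample → not reconcile_amendment), but O(publish_sample) is not derivable from the premises, so it does not yield O(not reconcile_amendment).
No other premise forces O(not reconcile_amendment). An ideal world satisfying every premise can still have reconcile_amendment true, so F(reconcile_amendment) is not derivable.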